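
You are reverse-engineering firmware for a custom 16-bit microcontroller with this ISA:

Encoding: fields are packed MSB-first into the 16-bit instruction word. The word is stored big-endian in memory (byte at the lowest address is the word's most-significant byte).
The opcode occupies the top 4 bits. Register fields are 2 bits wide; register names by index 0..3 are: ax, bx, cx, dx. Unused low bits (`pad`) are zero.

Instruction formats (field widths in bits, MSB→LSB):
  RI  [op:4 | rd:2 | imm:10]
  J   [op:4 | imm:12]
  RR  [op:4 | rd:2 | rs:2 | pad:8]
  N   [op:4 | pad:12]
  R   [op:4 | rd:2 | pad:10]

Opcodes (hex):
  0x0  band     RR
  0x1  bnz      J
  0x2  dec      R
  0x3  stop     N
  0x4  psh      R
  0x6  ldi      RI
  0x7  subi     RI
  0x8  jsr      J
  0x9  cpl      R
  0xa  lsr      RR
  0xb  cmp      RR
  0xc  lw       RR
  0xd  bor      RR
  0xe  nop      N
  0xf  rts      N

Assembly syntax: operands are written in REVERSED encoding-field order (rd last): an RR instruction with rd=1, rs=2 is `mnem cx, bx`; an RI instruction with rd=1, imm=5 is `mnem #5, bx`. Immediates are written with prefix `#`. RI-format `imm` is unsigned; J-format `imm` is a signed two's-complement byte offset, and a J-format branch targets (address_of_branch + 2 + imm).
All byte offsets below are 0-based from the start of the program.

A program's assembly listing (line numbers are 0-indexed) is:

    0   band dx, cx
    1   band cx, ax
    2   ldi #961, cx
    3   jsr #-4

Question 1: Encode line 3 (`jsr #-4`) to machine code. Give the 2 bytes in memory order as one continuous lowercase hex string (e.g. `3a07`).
3. jsr fields op=0x8:4|imm=-4:12 → word 8ffch → 8f fc

8ffc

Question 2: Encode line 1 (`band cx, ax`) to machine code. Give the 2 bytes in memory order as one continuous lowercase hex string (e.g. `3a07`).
0200

1. band fields op=0x0:4|rd=0:2|rs=2:2|pad=0:8 → word 0200h → 02 00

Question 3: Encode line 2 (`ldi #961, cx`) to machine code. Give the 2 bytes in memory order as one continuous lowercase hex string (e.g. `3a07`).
6bc1

2. ldi fields op=0x6:4|rd=2:2|imm=961:10 → word 6bc1h → 6b c1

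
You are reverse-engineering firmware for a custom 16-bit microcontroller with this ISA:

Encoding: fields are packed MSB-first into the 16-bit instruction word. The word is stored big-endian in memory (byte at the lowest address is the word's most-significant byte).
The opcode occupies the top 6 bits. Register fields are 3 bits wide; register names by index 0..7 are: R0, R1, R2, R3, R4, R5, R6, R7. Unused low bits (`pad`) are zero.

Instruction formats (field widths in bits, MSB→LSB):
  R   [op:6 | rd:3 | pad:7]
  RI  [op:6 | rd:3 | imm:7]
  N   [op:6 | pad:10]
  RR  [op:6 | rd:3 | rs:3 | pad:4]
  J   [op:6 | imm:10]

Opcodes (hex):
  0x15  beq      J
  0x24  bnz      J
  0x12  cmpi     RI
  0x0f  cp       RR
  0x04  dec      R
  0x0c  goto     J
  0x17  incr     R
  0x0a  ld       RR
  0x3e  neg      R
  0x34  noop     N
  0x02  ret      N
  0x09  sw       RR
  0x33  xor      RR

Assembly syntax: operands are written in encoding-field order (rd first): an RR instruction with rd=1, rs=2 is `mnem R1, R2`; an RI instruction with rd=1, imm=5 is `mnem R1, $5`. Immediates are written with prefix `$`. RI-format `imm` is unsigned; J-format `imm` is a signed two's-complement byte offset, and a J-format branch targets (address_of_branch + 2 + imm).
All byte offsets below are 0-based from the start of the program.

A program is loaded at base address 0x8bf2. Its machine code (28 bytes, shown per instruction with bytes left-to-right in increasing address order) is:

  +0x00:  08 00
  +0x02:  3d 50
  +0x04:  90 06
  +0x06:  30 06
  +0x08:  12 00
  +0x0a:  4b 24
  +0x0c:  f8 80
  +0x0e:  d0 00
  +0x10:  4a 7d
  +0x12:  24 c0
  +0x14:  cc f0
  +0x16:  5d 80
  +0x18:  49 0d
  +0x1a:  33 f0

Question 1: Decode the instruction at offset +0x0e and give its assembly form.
off 0x0e: read d0 00 as big → 0xd000
  opcode bits[15:10]=0x34: noop/N

noop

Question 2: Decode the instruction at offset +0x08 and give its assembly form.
off 0x08: read 12 00 as big → 0x1200
  opcode bits[15:10]=0x4: dec/R
  rd@[9:7]=0x4 ⇒ R4

dec R4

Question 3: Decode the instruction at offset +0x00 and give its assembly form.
[00] 08 00 → 0x0800
  top 6b → 0x2 → ret [N]

ret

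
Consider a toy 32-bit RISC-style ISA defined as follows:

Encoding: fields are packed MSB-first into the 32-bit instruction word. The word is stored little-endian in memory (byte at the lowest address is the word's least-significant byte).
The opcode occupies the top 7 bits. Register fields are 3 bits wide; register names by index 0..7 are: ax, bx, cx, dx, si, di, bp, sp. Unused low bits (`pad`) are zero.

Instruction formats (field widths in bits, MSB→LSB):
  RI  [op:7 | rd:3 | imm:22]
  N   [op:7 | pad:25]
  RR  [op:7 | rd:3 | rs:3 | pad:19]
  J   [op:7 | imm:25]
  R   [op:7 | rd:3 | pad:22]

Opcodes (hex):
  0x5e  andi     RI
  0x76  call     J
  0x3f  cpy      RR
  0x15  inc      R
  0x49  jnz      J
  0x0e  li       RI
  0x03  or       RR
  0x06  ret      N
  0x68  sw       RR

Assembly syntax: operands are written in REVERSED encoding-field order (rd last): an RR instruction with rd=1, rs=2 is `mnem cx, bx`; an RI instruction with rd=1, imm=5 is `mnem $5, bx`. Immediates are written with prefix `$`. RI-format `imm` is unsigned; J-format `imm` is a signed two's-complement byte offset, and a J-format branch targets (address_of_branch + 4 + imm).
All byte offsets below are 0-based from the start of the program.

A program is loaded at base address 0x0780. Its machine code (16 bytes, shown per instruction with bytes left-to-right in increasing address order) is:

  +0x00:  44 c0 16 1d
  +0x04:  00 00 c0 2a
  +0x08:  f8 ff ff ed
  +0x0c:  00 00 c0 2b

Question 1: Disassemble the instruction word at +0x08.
call $-8

off 0x08: read f8 ff ff ed as little → 0xedfffff8
  op=0xedfffff8>>25=0x76 ⇒ call (J)
  imm@[24:0]=0x1fffff8 (s25→-8) ⇒ $-8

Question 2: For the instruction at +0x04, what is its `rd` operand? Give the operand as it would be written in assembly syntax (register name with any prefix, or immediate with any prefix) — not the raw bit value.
@+04  little-endian(00 00 c0 2a) = 0x2ac00000
  opcode bits[31:25]=0x15: inc/R
  rd@[24:22]=0x3 ⇒ dx

dx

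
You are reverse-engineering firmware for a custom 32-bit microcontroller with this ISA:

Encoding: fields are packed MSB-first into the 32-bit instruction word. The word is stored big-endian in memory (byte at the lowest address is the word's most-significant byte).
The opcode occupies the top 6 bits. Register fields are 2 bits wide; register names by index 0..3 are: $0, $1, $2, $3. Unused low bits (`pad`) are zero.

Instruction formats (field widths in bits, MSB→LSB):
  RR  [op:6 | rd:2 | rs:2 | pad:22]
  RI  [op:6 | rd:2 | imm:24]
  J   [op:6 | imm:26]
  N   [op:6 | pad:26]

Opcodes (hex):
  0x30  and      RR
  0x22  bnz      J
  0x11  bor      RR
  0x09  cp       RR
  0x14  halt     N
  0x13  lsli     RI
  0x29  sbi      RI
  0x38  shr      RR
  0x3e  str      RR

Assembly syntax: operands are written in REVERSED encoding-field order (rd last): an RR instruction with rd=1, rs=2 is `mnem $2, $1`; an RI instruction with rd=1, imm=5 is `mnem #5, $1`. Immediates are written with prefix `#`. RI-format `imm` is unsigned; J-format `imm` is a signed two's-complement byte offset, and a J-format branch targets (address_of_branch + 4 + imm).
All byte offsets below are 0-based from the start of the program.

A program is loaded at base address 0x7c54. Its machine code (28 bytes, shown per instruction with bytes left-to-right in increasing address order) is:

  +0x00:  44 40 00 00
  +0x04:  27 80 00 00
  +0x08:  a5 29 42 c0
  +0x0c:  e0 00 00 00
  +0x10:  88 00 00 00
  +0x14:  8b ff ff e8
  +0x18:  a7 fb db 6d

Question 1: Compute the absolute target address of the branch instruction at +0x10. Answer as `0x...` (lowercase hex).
off 0x10: read 88 00 00 00 as big → 0x88000000
  top 6b → 0x22 → bnz [J]
  imm@[25:0]=0x0 ⇒ #0
  target = base 0x7c54 + off 0x10 + 4 + imm 0 = 0x7c68

0x7c68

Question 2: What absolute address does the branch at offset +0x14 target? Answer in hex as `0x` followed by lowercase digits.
off 0x14: read 8b ff ff e8 as big → 0x8bffffe8
  opcode bits[31:26]=0x22: bnz/J
  [25:0] imm=67108840 (s26→-24) = #-24
  target = base 0x7c54 + off 0x14 + 4 + imm -24 = 0x7c54

0x7c54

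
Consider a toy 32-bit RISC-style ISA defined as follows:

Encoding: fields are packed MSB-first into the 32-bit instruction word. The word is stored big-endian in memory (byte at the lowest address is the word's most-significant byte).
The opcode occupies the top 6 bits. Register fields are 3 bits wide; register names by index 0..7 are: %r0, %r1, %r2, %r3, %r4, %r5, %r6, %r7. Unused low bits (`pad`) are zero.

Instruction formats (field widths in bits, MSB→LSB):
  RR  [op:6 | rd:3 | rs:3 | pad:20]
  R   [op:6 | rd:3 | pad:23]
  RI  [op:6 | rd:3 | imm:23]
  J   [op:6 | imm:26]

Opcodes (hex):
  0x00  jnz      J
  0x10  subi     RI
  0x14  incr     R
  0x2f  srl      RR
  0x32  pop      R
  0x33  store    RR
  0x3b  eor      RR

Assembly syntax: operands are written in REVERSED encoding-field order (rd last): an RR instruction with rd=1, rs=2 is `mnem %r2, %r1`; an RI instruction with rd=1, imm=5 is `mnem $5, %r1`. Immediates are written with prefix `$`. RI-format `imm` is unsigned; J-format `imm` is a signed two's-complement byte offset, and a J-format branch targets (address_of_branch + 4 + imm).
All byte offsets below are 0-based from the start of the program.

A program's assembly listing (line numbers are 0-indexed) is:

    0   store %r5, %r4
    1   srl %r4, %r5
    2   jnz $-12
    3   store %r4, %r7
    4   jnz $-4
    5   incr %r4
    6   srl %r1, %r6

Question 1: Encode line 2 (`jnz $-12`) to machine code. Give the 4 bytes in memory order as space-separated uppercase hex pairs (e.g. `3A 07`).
03 FF FF F4

L2: jnz op=0x0:6|imm=-12:26 ⇒ 0x03fffff4 ⇒ big 03 ff ff f4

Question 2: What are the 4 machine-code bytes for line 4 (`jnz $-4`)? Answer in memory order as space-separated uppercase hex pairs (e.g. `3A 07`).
line 4 (jnz): pack op=0x0:6|imm=-4:26 = 0x03fffffc; big→ 03 ff ff fc

03 FF FF FC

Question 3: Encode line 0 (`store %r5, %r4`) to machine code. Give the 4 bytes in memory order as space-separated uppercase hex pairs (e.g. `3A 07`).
CE 50 00 00

L0: store op=0x33:6|rd=4:3|rs=5:3|pad=0:20 ⇒ 0xce500000 ⇒ big ce 50 00 00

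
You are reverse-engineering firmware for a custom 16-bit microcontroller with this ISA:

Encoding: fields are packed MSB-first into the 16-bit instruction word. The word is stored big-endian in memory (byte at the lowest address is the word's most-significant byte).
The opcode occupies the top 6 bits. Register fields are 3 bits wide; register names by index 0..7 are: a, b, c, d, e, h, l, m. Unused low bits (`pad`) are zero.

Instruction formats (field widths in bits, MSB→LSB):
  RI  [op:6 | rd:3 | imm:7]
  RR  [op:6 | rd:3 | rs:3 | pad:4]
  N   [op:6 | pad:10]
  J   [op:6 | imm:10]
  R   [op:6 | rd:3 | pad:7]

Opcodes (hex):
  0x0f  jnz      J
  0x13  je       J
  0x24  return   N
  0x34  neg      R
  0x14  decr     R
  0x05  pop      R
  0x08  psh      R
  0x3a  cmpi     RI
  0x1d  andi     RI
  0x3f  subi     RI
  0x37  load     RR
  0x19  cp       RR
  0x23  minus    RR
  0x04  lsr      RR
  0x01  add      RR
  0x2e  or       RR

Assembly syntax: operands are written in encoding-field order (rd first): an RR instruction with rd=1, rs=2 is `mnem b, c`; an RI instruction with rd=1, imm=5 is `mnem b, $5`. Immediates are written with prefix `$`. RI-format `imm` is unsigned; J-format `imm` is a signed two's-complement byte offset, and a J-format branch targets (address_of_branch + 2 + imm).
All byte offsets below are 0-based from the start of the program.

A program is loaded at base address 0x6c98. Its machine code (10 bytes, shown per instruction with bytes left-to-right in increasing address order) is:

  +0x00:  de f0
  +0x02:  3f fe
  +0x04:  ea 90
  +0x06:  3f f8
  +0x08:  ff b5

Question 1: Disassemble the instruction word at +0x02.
jnz $-2

+0x02: 3f fe ⇒ word 0x3ffe (big)
  opcode bits[15:10]=0xf: jnz/J
  [9:0] imm=1022 (s10→-2) = $-2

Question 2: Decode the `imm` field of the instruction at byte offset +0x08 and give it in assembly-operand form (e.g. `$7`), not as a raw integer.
[08] ff b5 → 0xffb5
  top 6b → 0x3f → subi [RI]
  rd@[9:7]=0x7 ⇒ m
  imm@[6:0]=0x35 ⇒ $53

$53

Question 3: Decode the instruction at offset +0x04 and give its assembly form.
cmpi h, $16

[04] ea 90 → 0xea90
  top 6b → 0x3a → cmpi [RI]
  rd: (w>>7)&0x7=0x5 → h
  imm: (w>>0)&0x7f=0x10 → $16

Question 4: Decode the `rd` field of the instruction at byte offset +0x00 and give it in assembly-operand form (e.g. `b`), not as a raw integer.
@+00  big-endian(de f0) = 0xdef0
  top 6b → 0x37 → load [RR]
  rd@[9:7]=0x5 ⇒ h
  rs@[6:4]=0x7 ⇒ m

h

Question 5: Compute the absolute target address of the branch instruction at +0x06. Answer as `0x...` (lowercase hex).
0x6c98

off 0x06: read 3f f8 as big → 0x3ff8
  opcode bits[15:10]=0xf: jnz/J
  imm@[9:0]=0x3f8 (s10→-8) ⇒ $-8
  target = base 0x6c98 + off 0x06 + 2 + imm -8 = 0x6c98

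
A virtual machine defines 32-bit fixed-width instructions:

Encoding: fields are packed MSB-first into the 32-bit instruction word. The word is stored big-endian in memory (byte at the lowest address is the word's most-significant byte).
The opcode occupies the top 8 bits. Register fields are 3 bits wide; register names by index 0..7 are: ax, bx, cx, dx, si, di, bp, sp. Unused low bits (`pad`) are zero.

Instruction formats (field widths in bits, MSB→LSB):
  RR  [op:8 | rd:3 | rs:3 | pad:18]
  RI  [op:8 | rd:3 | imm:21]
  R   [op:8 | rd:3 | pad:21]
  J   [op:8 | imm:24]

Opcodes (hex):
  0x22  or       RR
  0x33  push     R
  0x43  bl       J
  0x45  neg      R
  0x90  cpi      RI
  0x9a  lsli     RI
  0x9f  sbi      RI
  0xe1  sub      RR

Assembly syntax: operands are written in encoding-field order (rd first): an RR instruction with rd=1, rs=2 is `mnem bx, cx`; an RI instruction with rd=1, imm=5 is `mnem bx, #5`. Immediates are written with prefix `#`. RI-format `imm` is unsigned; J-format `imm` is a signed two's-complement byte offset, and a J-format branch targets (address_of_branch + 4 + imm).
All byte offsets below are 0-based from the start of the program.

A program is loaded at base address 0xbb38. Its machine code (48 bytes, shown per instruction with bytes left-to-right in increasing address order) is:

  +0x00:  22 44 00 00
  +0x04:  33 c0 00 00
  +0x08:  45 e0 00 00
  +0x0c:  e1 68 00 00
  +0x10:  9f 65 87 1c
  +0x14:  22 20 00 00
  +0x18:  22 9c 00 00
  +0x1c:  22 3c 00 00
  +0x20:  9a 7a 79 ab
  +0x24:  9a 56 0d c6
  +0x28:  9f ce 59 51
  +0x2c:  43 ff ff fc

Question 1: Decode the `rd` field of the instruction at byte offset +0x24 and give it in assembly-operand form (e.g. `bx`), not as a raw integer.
cx

off 0x24: read 9a 56 0d c6 as big → 0x9a560dc6
  opcode bits[31:24]=0x9a: lsli/RI
  rd@[23:21]=0x2 ⇒ cx
  imm@[20:0]=0x160dc6 ⇒ #1445318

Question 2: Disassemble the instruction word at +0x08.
neg sp

off 0x08: read 45 e0 00 00 as big → 0x45e00000
  op=0x45e00000>>24=0x45 ⇒ neg (R)
  [23:21] rd=7 = sp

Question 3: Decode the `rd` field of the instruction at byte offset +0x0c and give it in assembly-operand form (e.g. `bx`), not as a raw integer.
[0c] e1 68 00 00 → 0xe1680000
  op=0xe1680000>>24=0xe1 ⇒ sub (RR)
  rd@[23:21]=0x3 ⇒ dx
  rs@[20:18]=0x2 ⇒ cx

dx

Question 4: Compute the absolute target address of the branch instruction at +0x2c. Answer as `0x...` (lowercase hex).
0xbb64

+0x2c: 43 ff ff fc ⇒ word 0x43fffffc (big)
  top 8b → 0x43 → bl [J]
  imm: (w>>0)&0xffffff=0xfffffc (s24→-4) → #-4
  target = base 0xbb38 + off 0x2c + 4 + imm -4 = 0xbb64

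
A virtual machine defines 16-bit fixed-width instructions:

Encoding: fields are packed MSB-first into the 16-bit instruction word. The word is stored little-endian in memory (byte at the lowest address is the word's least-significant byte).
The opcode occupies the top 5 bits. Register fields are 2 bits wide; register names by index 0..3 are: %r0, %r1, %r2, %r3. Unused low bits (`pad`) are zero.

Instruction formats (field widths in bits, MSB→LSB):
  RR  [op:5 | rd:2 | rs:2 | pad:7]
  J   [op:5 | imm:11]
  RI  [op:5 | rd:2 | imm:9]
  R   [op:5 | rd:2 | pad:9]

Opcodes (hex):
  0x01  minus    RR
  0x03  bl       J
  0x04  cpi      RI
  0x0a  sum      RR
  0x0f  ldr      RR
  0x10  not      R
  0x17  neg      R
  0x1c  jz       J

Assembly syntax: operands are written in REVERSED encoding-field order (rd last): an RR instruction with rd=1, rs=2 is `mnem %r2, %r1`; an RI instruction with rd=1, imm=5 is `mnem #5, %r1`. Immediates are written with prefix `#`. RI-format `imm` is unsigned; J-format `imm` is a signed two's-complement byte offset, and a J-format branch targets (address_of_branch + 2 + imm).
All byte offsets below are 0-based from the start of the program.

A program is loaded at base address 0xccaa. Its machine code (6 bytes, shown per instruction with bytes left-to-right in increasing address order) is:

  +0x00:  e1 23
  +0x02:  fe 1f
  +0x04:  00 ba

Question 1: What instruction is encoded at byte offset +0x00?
cpi #481, %r1

[00] e1 23 → 0x23e1
  opcode bits[15:11]=0x4: cpi/RI
  rd@[10:9]=0x1 ⇒ %r1
  imm@[8:0]=0x1e1 ⇒ #481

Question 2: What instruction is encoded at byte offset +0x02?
off 0x02: read fe 1f as little → 0x1ffe
  top 5b → 0x3 → bl [J]
  [10:0] imm=2046 (s11→-2) = #-2

bl #-2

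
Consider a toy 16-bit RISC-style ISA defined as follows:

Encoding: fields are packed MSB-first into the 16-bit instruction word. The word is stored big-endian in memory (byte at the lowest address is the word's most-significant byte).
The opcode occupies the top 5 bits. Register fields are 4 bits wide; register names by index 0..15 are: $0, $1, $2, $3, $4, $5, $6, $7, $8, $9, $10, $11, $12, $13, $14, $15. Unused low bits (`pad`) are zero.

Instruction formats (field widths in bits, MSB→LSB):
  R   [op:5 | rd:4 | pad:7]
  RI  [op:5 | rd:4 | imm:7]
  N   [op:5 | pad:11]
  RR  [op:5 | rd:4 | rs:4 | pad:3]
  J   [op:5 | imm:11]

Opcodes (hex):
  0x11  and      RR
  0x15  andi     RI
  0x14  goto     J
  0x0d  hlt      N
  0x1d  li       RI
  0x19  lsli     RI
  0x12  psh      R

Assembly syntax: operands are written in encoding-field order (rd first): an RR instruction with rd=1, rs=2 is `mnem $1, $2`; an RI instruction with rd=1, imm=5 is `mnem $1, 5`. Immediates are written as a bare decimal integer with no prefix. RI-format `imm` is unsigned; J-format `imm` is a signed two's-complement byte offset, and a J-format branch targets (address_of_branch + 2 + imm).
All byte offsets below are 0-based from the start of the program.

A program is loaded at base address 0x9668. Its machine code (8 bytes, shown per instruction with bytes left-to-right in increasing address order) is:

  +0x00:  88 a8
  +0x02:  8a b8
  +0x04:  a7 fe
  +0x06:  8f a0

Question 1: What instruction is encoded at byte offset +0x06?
and $15, $4

+0x06: 8f a0 ⇒ word 0x8fa0 (big)
  op=0x8fa0>>11=0x11 ⇒ and (RR)
  rd@[10:7]=0xf ⇒ $15
  rs@[6:3]=0x4 ⇒ $4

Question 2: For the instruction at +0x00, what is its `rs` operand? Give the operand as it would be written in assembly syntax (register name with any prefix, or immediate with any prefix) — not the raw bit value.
$5

@+00  big-endian(88 a8) = 0x88a8
  op=0x88a8>>11=0x11 ⇒ and (RR)
  rd: (w>>7)&0xf=0x1 → $1
  rs: (w>>3)&0xf=0x5 → $5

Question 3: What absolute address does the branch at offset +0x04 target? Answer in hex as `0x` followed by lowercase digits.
0x966c

@+04  big-endian(a7 fe) = 0xa7fe
  op=0xa7fe>>11=0x14 ⇒ goto (J)
  imm@[10:0]=0x7fe (s11→-2) ⇒ -2
  target = base 0x9668 + off 0x04 + 2 + imm -2 = 0x966c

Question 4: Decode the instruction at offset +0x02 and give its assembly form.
and $5, $7

[02] 8a b8 → 0x8ab8
  opcode bits[15:11]=0x11: and/RR
  rd: (w>>7)&0xf=0x5 → $5
  rs: (w>>3)&0xf=0x7 → $7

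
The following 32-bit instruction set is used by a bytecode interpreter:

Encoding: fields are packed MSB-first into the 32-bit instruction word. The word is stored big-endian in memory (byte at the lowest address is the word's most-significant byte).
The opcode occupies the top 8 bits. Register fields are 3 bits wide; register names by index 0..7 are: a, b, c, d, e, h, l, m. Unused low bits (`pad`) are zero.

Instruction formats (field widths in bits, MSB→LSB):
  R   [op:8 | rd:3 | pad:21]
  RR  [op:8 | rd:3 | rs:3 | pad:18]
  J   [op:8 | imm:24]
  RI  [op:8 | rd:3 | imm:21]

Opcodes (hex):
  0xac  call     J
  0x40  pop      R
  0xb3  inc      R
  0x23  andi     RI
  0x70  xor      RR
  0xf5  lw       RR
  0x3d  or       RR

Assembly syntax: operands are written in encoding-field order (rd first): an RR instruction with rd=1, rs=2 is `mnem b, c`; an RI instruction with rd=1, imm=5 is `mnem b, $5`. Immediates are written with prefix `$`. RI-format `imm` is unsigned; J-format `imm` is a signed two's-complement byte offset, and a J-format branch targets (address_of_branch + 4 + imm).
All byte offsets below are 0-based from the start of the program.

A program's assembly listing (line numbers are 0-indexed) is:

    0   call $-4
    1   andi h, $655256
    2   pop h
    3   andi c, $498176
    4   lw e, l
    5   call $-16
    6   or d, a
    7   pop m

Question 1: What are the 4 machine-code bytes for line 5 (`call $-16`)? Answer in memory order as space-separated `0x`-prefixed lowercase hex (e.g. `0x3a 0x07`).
0xac 0xff 0xff 0xf0

L5: call op=0xac:8|imm=-16:24 ⇒ 0xacfffff0 ⇒ big ac ff ff f0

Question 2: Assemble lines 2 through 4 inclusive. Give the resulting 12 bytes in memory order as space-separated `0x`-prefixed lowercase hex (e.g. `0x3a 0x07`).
0x40 0xa0 0x00 0x00 0x23 0x47 0x9a 0x00 0xf5 0x98 0x00 0x00

line 2 (pop): pack op=0x40:8|rd=5:3|pad=0:21 = 0x40a00000; big→ 40 a0 00 00
line 3 (andi): pack op=0x23:8|rd=2:3|imm=498176:21 = 0x23479a00; big→ 23 47 9a 00
line 4 (lw): pack op=0xf5:8|rd=4:3|rs=6:3|pad=0:18 = 0xf5980000; big→ f5 98 00 00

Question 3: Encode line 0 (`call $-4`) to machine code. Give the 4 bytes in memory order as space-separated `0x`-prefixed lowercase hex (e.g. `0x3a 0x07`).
0xac 0xff 0xff 0xfc

line 0 (call): pack op=0xac:8|imm=-4:24 = 0xacfffffc; big→ ac ff ff fc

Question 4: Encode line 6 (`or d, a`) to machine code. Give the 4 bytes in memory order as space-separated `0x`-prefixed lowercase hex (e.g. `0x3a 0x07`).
line 6 (or): pack op=0x3d:8|rd=3:3|rs=0:3|pad=0:18 = 0x3d600000; big→ 3d 60 00 00

0x3d 0x60 0x00 0x00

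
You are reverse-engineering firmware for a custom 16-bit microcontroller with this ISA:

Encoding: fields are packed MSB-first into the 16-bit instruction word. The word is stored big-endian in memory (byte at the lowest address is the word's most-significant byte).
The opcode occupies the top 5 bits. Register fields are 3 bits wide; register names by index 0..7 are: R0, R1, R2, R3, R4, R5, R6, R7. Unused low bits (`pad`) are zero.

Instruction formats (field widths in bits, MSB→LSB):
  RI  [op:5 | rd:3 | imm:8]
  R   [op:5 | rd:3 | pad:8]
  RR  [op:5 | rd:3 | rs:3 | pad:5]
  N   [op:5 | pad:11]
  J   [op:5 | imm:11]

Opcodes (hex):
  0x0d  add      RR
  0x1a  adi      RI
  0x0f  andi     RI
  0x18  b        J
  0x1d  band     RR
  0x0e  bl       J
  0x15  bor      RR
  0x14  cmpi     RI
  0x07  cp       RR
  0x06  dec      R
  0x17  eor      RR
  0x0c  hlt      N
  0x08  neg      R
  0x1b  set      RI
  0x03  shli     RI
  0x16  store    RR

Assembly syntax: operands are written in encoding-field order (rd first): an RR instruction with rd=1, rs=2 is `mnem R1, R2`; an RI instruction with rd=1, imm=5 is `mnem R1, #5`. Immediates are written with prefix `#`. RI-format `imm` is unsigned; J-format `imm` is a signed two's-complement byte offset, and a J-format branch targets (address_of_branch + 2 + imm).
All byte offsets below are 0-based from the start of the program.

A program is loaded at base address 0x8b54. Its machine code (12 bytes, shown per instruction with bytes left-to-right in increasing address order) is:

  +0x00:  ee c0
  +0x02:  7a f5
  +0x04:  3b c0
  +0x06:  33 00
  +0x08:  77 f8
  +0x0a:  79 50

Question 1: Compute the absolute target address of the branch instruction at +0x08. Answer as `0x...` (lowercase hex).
0x8b56

+0x08: 77 f8 ⇒ word 0x77f8 (big)
  top 5b → 0xe → bl [J]
  imm: (w>>0)&0x7ff=0x7f8 (s11→-8) → #-8
  target = base 0x8b54 + off 0x08 + 2 + imm -8 = 0x8b56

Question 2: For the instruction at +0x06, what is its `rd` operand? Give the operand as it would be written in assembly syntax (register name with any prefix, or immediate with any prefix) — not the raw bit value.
off 0x06: read 33 00 as big → 0x3300
  op=0x3300>>11=0x6 ⇒ dec (R)
  rd: (w>>8)&0x7=0x3 → R3

R3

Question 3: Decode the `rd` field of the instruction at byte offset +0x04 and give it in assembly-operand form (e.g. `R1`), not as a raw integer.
R3

+0x04: 3b c0 ⇒ word 0x3bc0 (big)
  opcode bits[15:11]=0x7: cp/RR
  rd: (w>>8)&0x7=0x3 → R3
  rs: (w>>5)&0x7=0x6 → R6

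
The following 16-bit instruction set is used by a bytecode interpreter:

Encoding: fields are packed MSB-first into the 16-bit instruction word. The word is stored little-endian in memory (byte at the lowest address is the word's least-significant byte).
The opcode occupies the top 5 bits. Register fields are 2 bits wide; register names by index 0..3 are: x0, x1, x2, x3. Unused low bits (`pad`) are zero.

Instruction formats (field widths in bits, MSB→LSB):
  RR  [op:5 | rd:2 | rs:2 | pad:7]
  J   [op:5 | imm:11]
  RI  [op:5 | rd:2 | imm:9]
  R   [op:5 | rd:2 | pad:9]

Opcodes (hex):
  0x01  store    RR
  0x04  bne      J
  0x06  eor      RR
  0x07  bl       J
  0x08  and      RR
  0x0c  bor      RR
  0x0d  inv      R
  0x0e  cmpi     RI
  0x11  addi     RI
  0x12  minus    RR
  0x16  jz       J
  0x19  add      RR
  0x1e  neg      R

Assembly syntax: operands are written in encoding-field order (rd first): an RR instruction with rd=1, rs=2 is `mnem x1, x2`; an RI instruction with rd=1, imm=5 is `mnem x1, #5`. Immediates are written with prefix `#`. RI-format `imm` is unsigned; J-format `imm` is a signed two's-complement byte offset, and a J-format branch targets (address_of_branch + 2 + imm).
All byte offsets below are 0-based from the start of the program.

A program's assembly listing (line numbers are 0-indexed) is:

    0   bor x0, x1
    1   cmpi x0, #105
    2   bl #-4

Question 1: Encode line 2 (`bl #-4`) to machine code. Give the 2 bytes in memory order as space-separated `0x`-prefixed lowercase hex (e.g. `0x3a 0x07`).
line 2 (bl): pack op=0x7:5|imm=-4:11 = 0x3ffc; little→ fc 3f

0xfc 0x3f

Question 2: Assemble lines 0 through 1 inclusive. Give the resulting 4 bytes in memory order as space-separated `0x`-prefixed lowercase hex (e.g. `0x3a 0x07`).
0x80 0x60 0x69 0x70

L0: bor op=0xc:5|rd=0:2|rs=1:2|pad=0:7 ⇒ 0x6080 ⇒ little 80 60
L1: cmpi op=0xe:5|rd=0:2|imm=105:9 ⇒ 0x7069 ⇒ little 69 70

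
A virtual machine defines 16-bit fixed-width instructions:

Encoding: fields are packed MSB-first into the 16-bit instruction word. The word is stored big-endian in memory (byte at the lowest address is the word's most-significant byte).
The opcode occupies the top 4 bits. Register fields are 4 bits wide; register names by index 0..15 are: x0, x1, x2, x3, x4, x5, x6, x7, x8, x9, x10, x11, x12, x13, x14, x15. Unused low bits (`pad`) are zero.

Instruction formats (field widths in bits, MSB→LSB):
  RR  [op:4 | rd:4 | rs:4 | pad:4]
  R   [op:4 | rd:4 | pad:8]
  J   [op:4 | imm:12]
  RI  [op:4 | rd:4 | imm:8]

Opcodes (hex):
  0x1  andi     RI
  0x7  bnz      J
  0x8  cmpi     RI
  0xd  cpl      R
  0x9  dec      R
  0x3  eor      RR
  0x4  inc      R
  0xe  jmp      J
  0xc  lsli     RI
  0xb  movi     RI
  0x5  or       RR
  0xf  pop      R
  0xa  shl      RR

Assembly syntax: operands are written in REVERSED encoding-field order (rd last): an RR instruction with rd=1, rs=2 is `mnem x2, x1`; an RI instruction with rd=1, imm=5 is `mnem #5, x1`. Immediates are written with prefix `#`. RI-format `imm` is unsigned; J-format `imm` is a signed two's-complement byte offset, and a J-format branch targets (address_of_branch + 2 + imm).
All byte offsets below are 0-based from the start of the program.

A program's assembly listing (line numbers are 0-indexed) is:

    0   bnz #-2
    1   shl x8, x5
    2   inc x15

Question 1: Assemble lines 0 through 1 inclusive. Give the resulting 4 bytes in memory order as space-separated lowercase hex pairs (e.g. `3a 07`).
7f fe a5 80

L0: bnz op=0x7:4|imm=-2:12 ⇒ 0x7ffe ⇒ big 7f fe
L1: shl op=0xa:4|rd=5:4|rs=8:4|pad=0:4 ⇒ 0xa580 ⇒ big a5 80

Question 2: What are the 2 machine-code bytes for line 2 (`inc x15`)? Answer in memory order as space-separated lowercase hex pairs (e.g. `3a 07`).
4f 00

line 2 (inc): pack op=0x4:4|rd=15:4|pad=0:8 = 0x4f00; big→ 4f 00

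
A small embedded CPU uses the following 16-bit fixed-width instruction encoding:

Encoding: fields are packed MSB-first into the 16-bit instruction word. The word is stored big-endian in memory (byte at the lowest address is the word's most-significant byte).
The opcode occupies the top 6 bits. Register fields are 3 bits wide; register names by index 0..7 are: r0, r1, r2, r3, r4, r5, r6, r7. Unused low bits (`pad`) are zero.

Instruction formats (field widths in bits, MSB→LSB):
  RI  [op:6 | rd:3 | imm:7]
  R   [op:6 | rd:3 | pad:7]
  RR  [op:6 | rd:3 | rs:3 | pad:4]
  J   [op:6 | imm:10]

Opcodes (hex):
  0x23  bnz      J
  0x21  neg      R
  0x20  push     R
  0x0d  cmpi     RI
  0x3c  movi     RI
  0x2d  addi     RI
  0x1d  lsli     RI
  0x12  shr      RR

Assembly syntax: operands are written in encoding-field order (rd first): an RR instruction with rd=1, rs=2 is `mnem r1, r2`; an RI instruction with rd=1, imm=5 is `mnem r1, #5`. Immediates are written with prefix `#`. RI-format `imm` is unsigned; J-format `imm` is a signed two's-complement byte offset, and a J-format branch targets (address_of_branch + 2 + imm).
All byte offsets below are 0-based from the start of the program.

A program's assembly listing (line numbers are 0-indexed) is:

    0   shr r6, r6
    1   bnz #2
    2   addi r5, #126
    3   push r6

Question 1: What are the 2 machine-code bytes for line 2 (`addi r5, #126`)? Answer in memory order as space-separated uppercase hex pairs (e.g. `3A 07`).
B6 FE

line 2 (addi): pack op=0x2d:6|rd=5:3|imm=126:7 = 0xb6fe; big→ b6 fe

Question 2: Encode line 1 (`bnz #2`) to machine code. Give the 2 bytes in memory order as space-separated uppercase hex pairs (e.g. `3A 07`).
8C 02

L1: bnz op=0x23:6|imm=2:10 ⇒ 0x8c02 ⇒ big 8c 02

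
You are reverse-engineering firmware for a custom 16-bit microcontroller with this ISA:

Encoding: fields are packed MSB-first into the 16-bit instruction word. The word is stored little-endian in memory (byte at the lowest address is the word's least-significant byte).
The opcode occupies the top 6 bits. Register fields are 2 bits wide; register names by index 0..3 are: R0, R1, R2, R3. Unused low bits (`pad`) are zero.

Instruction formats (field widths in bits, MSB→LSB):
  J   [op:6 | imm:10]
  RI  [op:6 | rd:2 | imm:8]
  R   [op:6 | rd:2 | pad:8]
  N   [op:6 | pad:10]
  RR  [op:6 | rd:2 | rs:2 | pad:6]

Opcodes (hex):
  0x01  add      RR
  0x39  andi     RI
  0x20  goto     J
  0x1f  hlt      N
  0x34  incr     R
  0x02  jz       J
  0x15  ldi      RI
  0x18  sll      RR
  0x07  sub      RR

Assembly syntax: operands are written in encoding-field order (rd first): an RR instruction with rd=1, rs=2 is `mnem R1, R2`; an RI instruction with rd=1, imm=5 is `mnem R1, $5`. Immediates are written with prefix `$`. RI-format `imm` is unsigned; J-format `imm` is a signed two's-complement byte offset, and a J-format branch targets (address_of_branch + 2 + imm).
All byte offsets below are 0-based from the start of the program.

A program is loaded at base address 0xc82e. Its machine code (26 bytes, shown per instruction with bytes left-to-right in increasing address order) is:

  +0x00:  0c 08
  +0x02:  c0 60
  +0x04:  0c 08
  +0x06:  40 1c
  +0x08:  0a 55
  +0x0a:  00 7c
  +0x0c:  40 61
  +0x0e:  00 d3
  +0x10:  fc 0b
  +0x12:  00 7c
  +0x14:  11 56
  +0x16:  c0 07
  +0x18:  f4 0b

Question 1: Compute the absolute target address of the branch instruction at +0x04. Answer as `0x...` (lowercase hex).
0xc840

+0x04: 0c 08 ⇒ word 0x080c (little)
  opcode bits[15:10]=0x2: jz/J
  imm@[9:0]=0xc ⇒ $12
  target = base 0xc82e + off 0x04 + 2 + imm 12 = 0xc840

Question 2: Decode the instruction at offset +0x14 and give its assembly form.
ldi R2, $17

+0x14: 11 56 ⇒ word 0x5611 (little)
  op=0x5611>>10=0x15 ⇒ ldi (RI)
  rd@[9:8]=0x2 ⇒ R2
  imm@[7:0]=0x11 ⇒ $17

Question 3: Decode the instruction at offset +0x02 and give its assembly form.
sll R0, R3

off 0x02: read c0 60 as little → 0x60c0
  opcode bits[15:10]=0x18: sll/RR
  rd: (w>>8)&0x3=0x0 → R0
  rs: (w>>6)&0x3=0x3 → R3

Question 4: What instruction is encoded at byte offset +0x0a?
hlt

off 0x0a: read 00 7c as little → 0x7c00
  opcode bits[15:10]=0x1f: hlt/N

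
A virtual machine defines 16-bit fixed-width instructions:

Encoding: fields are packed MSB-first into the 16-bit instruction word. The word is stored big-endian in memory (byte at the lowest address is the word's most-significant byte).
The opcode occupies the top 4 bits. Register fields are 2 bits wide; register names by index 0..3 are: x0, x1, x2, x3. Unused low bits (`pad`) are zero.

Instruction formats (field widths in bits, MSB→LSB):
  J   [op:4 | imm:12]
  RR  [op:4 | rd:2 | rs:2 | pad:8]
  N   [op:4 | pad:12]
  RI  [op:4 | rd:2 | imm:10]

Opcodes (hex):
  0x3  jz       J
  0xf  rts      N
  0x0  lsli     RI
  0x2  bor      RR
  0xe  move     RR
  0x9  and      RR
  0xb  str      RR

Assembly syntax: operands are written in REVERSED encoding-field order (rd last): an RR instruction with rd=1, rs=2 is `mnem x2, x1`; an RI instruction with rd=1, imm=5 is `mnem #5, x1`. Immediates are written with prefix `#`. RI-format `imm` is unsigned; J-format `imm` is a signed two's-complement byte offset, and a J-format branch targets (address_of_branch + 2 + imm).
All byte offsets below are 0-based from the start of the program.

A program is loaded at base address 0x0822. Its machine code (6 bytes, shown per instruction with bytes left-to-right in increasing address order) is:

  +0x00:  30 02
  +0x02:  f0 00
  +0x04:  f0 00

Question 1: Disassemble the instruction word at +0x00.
jz #2

+0x00: 30 02 ⇒ word 0x3002 (big)
  opcode bits[15:12]=0x3: jz/J
  imm@[11:0]=0x2 ⇒ #2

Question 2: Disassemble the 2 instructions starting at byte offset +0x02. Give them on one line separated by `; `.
off 0x02: read f0 00 as big → 0xf000
  op=0xf000>>12=0xf ⇒ rts (N)
off 0x04: read f0 00 as big → 0xf000
  op=0xf000>>12=0xf ⇒ rts (N)

rts; rts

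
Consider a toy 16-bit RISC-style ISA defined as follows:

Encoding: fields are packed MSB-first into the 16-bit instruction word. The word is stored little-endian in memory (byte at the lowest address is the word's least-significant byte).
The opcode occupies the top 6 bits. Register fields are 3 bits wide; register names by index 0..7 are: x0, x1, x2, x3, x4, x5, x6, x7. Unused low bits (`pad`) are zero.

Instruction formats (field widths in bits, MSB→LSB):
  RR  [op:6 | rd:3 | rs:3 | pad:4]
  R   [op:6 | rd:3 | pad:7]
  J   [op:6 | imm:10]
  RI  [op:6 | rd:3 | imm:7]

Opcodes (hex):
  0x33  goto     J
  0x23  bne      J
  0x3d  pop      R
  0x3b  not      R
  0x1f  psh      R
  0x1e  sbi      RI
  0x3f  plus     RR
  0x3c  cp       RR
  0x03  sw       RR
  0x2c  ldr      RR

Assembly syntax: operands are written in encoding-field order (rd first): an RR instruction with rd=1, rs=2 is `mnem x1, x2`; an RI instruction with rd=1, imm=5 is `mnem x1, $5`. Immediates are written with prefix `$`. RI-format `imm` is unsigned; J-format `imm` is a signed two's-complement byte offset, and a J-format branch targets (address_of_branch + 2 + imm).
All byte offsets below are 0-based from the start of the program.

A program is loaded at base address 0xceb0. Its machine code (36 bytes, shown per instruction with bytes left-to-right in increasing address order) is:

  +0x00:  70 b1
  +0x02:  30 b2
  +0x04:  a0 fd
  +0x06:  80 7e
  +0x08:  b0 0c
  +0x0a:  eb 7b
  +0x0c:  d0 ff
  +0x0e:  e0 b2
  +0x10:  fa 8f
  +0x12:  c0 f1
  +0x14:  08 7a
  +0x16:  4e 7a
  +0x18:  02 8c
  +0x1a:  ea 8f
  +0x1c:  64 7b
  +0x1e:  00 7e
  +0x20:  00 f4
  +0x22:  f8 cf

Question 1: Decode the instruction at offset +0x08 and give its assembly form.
@+08  little-endian(b0 0c) = 0x0cb0
  top 6b → 0x3 → sw [RR]
  [9:7] rd=1 = x1
  [6:4] rs=3 = x3

sw x1, x3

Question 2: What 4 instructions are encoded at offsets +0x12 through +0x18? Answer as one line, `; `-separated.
cp x3, x4; sbi x4, $8; sbi x4, $78; bne $2

@+12  little-endian(c0 f1) = 0xf1c0
  top 6b → 0x3c → cp [RR]
  [9:7] rd=3 = x3
  [6:4] rs=4 = x4
@+14  little-endian(08 7a) = 0x7a08
  top 6b → 0x1e → sbi [RI]
  [9:7] rd=4 = x4
  [6:0] imm=8 = $8
@+16  little-endian(4e 7a) = 0x7a4e
  top 6b → 0x1e → sbi [RI]
  [9:7] rd=4 = x4
  [6:0] imm=78 = $78
@+18  little-endian(02 8c) = 0x8c02
  top 6b → 0x23 → bne [J]
  [9:0] imm=2 = $2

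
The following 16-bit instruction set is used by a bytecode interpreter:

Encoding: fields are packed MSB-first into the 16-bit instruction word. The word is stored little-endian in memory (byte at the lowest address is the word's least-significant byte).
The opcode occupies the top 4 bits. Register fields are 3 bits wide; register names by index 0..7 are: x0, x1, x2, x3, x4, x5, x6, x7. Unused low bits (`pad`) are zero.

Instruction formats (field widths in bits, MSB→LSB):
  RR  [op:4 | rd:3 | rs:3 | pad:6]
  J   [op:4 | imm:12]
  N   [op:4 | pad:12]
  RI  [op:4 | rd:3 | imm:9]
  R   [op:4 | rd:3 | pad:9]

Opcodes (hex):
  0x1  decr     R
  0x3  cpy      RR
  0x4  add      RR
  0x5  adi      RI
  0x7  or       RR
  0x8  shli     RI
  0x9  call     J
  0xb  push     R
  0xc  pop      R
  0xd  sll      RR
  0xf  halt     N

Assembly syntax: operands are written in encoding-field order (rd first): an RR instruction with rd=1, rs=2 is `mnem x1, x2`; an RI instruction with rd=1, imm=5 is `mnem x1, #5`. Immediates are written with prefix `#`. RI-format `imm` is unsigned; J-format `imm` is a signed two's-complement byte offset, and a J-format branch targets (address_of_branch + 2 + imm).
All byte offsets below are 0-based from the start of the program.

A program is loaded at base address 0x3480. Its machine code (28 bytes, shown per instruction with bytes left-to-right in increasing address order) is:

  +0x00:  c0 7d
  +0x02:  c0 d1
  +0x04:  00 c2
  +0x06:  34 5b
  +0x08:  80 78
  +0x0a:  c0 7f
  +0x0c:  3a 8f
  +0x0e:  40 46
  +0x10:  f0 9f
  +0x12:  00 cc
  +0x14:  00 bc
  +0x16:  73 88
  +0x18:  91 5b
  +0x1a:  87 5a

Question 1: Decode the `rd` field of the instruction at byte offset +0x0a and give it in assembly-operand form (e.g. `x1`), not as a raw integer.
x7

off 0x0a: read c0 7f as little → 0x7fc0
  op=0x7fc0>>12=0x7 ⇒ or (RR)
  rd@[11:9]=0x7 ⇒ x7
  rs@[8:6]=0x7 ⇒ x7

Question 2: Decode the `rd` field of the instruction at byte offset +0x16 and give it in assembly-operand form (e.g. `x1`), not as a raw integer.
+0x16: 73 88 ⇒ word 0x8873 (little)
  top 4b → 0x8 → shli [RI]
  rd: (w>>9)&0x7=0x4 → x4
  imm: (w>>0)&0x1ff=0x73 → #115

x4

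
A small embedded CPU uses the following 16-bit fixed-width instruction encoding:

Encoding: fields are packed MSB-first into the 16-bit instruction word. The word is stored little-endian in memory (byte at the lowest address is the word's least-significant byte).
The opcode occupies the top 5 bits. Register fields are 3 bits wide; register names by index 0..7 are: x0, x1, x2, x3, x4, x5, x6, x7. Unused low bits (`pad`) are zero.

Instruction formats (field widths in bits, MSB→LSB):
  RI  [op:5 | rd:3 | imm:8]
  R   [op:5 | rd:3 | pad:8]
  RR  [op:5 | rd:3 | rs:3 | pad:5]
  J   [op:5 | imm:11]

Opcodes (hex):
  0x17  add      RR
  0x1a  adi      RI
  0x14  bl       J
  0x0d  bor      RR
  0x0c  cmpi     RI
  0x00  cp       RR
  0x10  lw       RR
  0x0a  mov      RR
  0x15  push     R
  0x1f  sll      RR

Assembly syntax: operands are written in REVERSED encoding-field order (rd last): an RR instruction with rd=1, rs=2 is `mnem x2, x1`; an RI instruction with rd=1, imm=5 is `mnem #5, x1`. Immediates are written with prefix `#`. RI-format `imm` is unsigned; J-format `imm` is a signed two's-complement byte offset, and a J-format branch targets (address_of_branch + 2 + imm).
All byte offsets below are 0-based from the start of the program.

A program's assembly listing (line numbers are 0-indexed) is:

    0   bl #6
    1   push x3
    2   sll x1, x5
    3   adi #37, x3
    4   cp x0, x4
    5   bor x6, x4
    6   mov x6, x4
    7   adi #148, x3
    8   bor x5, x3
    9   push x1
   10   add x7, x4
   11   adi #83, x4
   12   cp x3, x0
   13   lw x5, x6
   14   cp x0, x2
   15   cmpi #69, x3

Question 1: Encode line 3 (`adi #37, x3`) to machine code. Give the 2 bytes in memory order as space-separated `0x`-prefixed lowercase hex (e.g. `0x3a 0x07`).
0x25 0xd3

L3: adi op=0x1a:5|rd=3:3|imm=37:8 ⇒ 0xd325 ⇒ little 25 d3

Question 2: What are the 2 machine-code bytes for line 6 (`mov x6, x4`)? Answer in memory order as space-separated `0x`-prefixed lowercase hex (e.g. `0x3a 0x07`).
line 6 (mov): pack op=0xa:5|rd=4:3|rs=6:3|pad=0:5 = 0x54c0; little→ c0 54

0xc0 0x54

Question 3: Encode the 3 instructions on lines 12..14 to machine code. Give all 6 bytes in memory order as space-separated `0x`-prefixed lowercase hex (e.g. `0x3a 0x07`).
0x60 0x00 0xa0 0x86 0x00 0x02

12. cp fields op=0x0:5|rd=0:3|rs=3:3|pad=0:5 → word 0060h → 60 00
13. lw fields op=0x10:5|rd=6:3|rs=5:3|pad=0:5 → word 86a0h → a0 86
14. cp fields op=0x0:5|rd=2:3|rs=0:3|pad=0:5 → word 0200h → 00 02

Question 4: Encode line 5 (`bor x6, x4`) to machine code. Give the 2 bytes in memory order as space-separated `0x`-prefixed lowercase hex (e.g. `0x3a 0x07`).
0xc0 0x6c

5. bor fields op=0xd:5|rd=4:3|rs=6:3|pad=0:5 → word 6cc0h → c0 6c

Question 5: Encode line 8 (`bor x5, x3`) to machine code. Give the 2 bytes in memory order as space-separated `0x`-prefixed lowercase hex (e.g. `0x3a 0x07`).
L8: bor op=0xd:5|rd=3:3|rs=5:3|pad=0:5 ⇒ 0x6ba0 ⇒ little a0 6b

0xa0 0x6b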